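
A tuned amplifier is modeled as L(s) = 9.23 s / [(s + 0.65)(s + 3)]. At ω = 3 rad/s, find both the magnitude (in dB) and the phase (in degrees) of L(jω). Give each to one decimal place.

|j3| = 3
|j3 + 0.65| = √(3² + 0.65²) = 3.07
|j3 + 3| = √(3² + 3²) = 4.243
|L(j3)| = 9.23 × 3 / (3.07 × 4.243) = 2.1262
20 log₁₀(2.1262) = 6.55 dB
∠(j3) = 90.00°
∠(j3 + 0.65) = arctan(3/0.65) = 77.77°
∠(j3 + 3) = arctan(3/3) = 45.00°
∠L(j3) = 90.00° − (77.77° + 45.00°) = -32.77°

|L| = 6.6 dB, ∠L = -32.8°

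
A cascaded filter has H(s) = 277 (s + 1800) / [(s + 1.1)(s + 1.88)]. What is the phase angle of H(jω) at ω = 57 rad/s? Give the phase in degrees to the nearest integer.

-175 deg

∠(j57 + 1800) = arctan(57/1800) = 1.81°
∠(j57 + 1.1) = arctan(57/1.1) = 88.89°
∠(j57 + 1.88) = arctan(57/1.88) = 88.11°
∠H(j57) = 1.81° − (88.89° + 88.11°) = -175.19°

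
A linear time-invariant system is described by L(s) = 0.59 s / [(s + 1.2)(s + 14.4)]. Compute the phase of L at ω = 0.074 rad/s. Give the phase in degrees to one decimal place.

86.2°

∠(j0.074) = 90.00°
∠(j0.074 + 1.2) = arctan(0.074/1.2) = 3.53°
∠(j0.074 + 14.4) = arctan(0.074/14.4) = 0.29°
∠L(j0.074) = 90.00° − (3.53° + 0.29°) = 86.18°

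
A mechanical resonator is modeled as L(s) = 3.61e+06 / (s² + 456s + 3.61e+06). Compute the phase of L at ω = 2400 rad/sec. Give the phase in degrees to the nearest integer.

∠[(j2400)² + 456(j2400) + 3.61e+06] = ∠[-2.15e+06 + j1.0944e+06] = 153.02°
∠L(j2400) = −153.02° = -153.02°

-153°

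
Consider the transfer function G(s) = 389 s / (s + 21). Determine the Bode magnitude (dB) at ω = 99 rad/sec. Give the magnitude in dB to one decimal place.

|j99| = 99
|j99 + 21| = √(99² + 21²) = 101.2
|G(j99)| = 389 × 99 / 101.2 = 380.53
20 log₁₀(380.53) = 51.61 dB

51.6 dB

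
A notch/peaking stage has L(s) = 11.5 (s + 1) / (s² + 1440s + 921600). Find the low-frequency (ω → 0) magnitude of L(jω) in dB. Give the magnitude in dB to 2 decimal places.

-98.08 dB

L(0) = 11.5 × 1 / 921600 = 1.2478e-05
20 log₁₀(1.2478e-05) = -98.077 dB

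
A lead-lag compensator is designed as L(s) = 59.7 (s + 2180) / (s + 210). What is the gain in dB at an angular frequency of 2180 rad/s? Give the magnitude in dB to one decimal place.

38.5 dB

|j2180 + 2180| = √(2180² + 2180²) = 3083
|j2180 + 210| = √(2180² + 210²) = 2190
|L(j2180)| = 59.7 × 3083 / 2190 = 84.04
20 log₁₀(84.04) = 38.49 dB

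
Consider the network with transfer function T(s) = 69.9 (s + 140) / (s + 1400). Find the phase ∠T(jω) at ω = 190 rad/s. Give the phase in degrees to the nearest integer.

∠(j190 + 140) = arctan(190/140) = 53.62°
∠(j190 + 1400) = arctan(190/1400) = 7.73°
∠T(j190) = 53.62° − 7.73° = 45.89°

46°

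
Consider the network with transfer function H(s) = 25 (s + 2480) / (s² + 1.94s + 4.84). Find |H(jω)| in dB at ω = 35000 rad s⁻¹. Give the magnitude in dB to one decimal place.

-62.9 dB

|j35000 + 2480| = √(35000² + 2480²) = 3.509e+04
|(j35000)² + 1.94(j35000) + 4.84| = |-1.225e+09 + j67900| = 1.225e+09
|H(j35000)| = 25 × 3.509e+04 / 1.225e+09 = 0.00071608
20 log₁₀(0.00071608) = -62.90 dB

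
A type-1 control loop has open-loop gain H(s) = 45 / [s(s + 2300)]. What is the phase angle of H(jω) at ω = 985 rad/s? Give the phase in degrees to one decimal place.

-113.2 deg

∠(j985 + 2300) = arctan(985/2300) = 23.18°
∠(j985) = 90.00°
∠H(j985) = − (23.18° + 90.00°) = -113.18°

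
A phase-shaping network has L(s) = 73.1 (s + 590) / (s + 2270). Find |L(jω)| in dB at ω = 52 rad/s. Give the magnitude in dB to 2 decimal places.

|j52 + 590| = √(52² + 590²) = 592.3
|j52 + 2270| = √(52² + 2270²) = 2271
|L(j52)| = 73.1 × 592.3 / 2271 = 19.068
20 log₁₀(19.068) = 25.606 dB

25.61 dB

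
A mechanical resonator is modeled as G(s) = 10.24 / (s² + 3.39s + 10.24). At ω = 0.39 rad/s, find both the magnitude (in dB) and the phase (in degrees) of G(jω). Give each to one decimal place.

|G| = 0.1 dB, ∠G = -7.5°

|(j0.39)² + 3.39(j0.39) + 10.24| = |10.088 + j1.3221| = 10.17
|G(j0.39)| = 10.24 / 10.17 = 1.0065
20 log₁₀(1.0065) = 0.06 dB
∠[(j0.39)² + 3.39(j0.39) + 10.24] = ∠[10.088 + j1.3221] = 7.47°
∠G(j0.39) = −7.47° = -7.47°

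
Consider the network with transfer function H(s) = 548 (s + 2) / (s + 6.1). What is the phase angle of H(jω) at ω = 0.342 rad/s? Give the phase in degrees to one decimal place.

∠(j0.342 + 2) = arctan(0.342/2) = 9.70°
∠(j0.342 + 6.1) = arctan(0.342/6.1) = 3.21°
∠H(j0.342) = 9.70° − 3.21° = 6.49°

6.5°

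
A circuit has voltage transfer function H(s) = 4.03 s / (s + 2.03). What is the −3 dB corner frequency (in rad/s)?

For a single-pole high-pass, the −3 dB point is at the pole: ω = 2.03 rad/s.

2.03 rad/s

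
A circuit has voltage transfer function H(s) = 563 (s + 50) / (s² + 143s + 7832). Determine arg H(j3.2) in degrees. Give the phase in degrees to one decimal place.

0.3 deg

∠(j3.2 + 50) = arctan(3.2/50) = 3.66°
∠[(j3.2)² + 143(j3.2) + 7832] = ∠[7821.8 + j457.6] = 3.35°
∠H(j3.2) = 3.66° − 3.35° = 0.31°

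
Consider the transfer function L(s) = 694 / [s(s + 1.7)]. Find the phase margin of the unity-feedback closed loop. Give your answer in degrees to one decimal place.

3.7°

Gain crossover: |L(jω)| = 1 at ω ≈ 26.3 rad s⁻¹.
∠L(j26.3) = −90° − arctan(26.3/1.7) ≈ -176.30°
PM = 180° + (-176.30°) = 3.70°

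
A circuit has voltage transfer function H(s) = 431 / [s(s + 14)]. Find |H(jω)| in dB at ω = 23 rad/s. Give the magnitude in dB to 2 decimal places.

-3.15 dB

|j23 + 14| = √(23² + 14²) = 26.93
|j23| = 23
|H(j23)| = 431 / (26.93 × 23) = 0.69595
20 log₁₀(0.69595) = -3.148 dB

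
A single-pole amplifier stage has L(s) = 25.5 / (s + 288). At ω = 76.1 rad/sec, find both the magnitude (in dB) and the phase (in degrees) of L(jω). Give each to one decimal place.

|L| = -21.4 dB, ∠L = -14.8°

|j76.1 + 288| = √(76.1² + 288²) = 297.9
|L(j76.1)| = 25.5 / 297.9 = 0.085604
20 log₁₀(0.085604) = -21.35 dB
∠(j76.1 + 288) = arctan(76.1/288) = 14.80°
∠L(j76.1) = −14.80° = -14.80°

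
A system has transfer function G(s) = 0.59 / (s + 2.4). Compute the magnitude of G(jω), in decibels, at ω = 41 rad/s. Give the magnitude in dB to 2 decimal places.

-36.85 dB

|j41 + 2.4| = √(41² + 2.4²) = 41.07
|G(j41)| = 0.59 / 41.07 = 0.014366
20 log₁₀(0.014366) = -36.853 dB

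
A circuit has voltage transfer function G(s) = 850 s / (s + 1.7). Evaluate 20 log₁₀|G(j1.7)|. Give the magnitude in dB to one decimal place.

55.6 dB

|j1.7| = 1.7
|j1.7 + 1.7| = √(1.7² + 1.7²) = 2.404
|G(j1.7)| = 850 × 1.7 / 2.404 = 601.04
20 log₁₀(601.04) = 55.58 dB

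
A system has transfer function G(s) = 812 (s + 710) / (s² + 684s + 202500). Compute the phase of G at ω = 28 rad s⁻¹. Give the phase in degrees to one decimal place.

-3.2°

∠(j28 + 710) = arctan(28/710) = 2.26°
∠[(j28)² + 684(j28) + 202500] = ∠[2.0172e+05 + j19152] = 5.42°
∠G(j28) = 2.26° − 5.42° = -3.17°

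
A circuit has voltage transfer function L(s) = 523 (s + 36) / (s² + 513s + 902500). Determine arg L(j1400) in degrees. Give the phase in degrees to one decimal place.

-57.3 deg

∠(j1400 + 36) = arctan(1400/36) = 88.53°
∠[(j1400)² + 513(j1400) + 902500] = ∠[-1.0575e+06 + j7.182e+05] = 145.82°
∠L(j1400) = 88.53° − 145.82° = -57.29°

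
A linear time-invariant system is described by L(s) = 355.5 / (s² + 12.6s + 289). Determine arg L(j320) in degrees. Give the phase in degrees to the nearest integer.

-178°

∠[(j320)² + 12.6(j320) + 289] = ∠[-1.0211e+05 + j4032] = 177.74°
∠L(j320) = −177.74° = -177.74°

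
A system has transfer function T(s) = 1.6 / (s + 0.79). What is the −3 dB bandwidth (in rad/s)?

For a single-pole low-pass, the −3 dB point is at the pole: ω = 0.79 rad/s.

0.79 rad/s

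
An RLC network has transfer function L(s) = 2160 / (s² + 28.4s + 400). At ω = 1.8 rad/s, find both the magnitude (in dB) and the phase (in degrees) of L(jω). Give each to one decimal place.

|(j1.8)² + 28.4(j1.8) + 400| = |396.76 + j51.12| = 400
|L(j1.8)| = 2160 / 400 = 5.3995
20 log₁₀(5.3995) = 14.65 dB
∠[(j1.8)² + 28.4(j1.8) + 400] = ∠[396.76 + j51.12] = 7.34°
∠L(j1.8) = −7.34° = -7.34°

|L| = 14.6 dB, ∠L = -7.3 deg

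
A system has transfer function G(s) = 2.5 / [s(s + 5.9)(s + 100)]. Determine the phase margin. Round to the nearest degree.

90°

Gain crossover: |G(jω)| = 1 at ω ≈ 0.00424 rad/s.
∠G(j0.00424) = −90° − arctan(0.00424/5.9) − arctan(0.00424/100) ≈ -90.04°
PM = 180° + (-90.04°) = 89.96°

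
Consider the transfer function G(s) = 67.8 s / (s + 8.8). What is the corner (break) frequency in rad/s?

The single real pole at s = −8.8 gives a corner at ω = 8.8 rad/s.

8.8 rad/s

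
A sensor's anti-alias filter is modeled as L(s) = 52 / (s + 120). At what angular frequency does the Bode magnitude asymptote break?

The single real pole at s = −120 gives a corner at ω = 120 rad/sec.

120 rad/sec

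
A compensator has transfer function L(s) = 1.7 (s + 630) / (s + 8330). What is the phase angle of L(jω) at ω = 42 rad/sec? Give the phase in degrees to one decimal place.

3.5°

∠(j42 + 630) = arctan(42/630) = 3.81°
∠(j42 + 8330) = arctan(42/8330) = 0.29°
∠L(j42) = 3.81° − 0.29° = 3.53°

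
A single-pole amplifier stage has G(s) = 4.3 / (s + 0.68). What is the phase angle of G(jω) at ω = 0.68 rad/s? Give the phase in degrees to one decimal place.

-45.0°

∠(j0.68 + 0.68) = arctan(0.68/0.68) = 45.00°
∠G(j0.68) = −45.00° = -45.00°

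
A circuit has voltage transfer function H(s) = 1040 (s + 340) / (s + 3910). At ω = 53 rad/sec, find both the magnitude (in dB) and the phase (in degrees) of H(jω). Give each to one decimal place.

|H| = 39.2 dB, ∠H = 8.1°

|j53 + 340| = √(53² + 340²) = 344.1
|j53 + 3910| = √(53² + 3910²) = 3910
|H(j53)| = 1040 × 344.1 / 3910 = 91.519
20 log₁₀(91.519) = 39.23 dB
∠(j53 + 340) = arctan(53/340) = 8.86°
∠(j53 + 3910) = arctan(53/3910) = 0.78°
∠H(j53) = 8.86° − 0.78° = 8.08°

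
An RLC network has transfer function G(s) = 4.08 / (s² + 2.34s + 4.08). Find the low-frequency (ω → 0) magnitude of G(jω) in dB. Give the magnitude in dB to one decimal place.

0.0 dB

G(0) = 4.08 / 4.08 = 1
20 log₁₀(1) = 0.00 dB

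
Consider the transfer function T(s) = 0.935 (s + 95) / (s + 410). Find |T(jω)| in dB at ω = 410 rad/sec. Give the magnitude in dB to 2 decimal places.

-3.37 dB

|j410 + 95| = √(410² + 95²) = 420.9
|j410 + 410| = √(410² + 410²) = 579.8
|T(j410)| = 0.935 × 420.9 / 579.8 = 0.67866
20 log₁₀(0.67866) = -3.367 dB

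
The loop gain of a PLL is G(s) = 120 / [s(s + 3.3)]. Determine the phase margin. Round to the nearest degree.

17°

Gain crossover: |G(jω)| = 1 at ω ≈ 10.7 rad/sec.
∠G(j10.7) = −90° − arctan(10.7/3.3) ≈ -162.87°
PM = 180° + (-162.87°) = 17.13°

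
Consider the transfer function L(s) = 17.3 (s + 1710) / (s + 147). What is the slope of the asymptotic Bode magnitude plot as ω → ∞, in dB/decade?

With 1 zero and 1 pole, the high-frequency asymptotic slope is 20 × (1 − 1) = 0 dB/decade.

0 dB/decade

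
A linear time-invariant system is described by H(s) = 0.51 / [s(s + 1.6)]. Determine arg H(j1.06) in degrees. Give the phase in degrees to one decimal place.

∠(j1.06 + 1.6) = arctan(1.06/1.6) = 33.52°
∠(j1.06) = 90.00°
∠H(j1.06) = − (33.52° + 90.00°) = -123.52°

-123.5°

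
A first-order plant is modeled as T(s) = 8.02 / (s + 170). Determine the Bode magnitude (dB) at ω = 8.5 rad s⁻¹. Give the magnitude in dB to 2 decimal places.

-26.54 dB

|j8.5 + 170| = √(8.5² + 170²) = 170.2
|T(j8.5)| = 8.02 / 170.2 = 0.047118
20 log₁₀(0.047118) = -26.536 dB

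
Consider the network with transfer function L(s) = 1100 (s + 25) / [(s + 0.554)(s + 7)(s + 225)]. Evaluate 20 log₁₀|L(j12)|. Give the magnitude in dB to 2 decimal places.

|j12 + 25| = √(12² + 25²) = 27.73
|j12 + 0.554| = √(12² + 0.554²) = 12.01
|j12 + 7| = √(12² + 7²) = 13.89
|j12 + 225| = √(12² + 225²) = 225.3
|L(j12)| = 1100 × 27.73 / (12.01 × 13.89 × 225.3) = 0.81121
20 log₁₀(0.81121) = -1.817 dB

-1.82 dB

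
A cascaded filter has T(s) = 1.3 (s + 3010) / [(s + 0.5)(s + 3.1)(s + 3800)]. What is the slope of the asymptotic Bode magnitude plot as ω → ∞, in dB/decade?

-40 dB/decade

With 1 zero and 3 poles, the high-frequency asymptotic slope is 20 × (1 − 3) = -40 dB/decade.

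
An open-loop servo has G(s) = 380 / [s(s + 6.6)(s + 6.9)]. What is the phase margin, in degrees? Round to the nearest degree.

15°

Gain crossover: |G(jω)| = 1 at ω ≈ 5.22 rad/s.
∠G(j5.22) = −90° − arctan(5.22/6.6) − arctan(5.22/6.9) ≈ -165.45°
PM = 180° + (-165.45°) = 14.55°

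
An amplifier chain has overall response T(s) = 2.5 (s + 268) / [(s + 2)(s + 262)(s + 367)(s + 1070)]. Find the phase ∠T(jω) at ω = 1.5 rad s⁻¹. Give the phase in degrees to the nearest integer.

∠(j1.5 + 268) = arctan(1.5/268) = 0.32°
∠(j1.5 + 2) = arctan(1.5/2) = 36.87°
∠(j1.5 + 262) = arctan(1.5/262) = 0.33°
∠(j1.5 + 367) = arctan(1.5/367) = 0.23°
∠(j1.5 + 1070) = arctan(1.5/1070) = 0.08°
∠T(j1.5) = 0.32° − (36.87° + 0.33° + 0.23° + 0.08°) = -37.19°

-37°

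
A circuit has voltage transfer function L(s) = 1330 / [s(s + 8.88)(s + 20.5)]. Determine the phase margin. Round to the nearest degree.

Gain crossover: |L(jω)| = 1 at ω ≈ 5.86 rad s⁻¹.
∠L(j5.86) = −90° − arctan(5.86/8.88) − arctan(5.86/20.5) ≈ -139.39°
PM = 180° + (-139.39°) = 40.61°

41 deg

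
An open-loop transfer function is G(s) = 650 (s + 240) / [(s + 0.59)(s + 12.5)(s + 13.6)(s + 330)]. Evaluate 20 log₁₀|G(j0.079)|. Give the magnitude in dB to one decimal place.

13.4 dB

|j0.079 + 240| = √(0.079² + 240²) = 240
|j0.079 + 0.59| = √(0.079² + 0.59²) = 0.5953
|j0.079 + 12.5| = √(0.079² + 12.5²) = 12.5
|j0.079 + 13.6| = √(0.079² + 13.6²) = 13.6
|j0.079 + 330| = √(0.079² + 330²) = 330
|G(j0.079)| = 650 × 240 / (0.5953 × 12.5 × 13.6 × 330) = 4.6713
20 log₁₀(4.6713) = 13.39 dB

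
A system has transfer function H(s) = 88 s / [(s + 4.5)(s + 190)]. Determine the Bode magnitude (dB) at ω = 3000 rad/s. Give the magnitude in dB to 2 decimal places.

|j3000| = 3000
|j3000 + 4.5| = √(3000² + 4.5²) = 3000
|j3000 + 190| = √(3000² + 190²) = 3006
|H(j3000)| = 88 × 3000 / (3000 × 3006) = 0.029275
20 log₁₀(0.029275) = -30.670 dB

-30.67 dB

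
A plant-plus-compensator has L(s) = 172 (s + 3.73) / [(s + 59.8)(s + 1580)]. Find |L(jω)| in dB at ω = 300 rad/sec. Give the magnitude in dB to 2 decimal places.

|j300 + 3.73| = √(300² + 3.73²) = 300
|j300 + 59.8| = √(300² + 59.8²) = 305.9
|j300 + 1580| = √(300² + 1580²) = 1608
|L(j300)| = 172 × 300 / (305.9 × 1608) = 0.10489
20 log₁₀(0.10489) = -19.585 dB

-19.58 dB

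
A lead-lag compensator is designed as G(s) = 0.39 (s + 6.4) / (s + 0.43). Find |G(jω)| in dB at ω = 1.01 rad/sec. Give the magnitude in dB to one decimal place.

|j1.01 + 6.4| = √(1.01² + 6.4²) = 6.479
|j1.01 + 0.43| = √(1.01² + 0.43²) = 1.098
|G(j1.01)| = 0.39 × 6.479 / 1.098 = 2.3019
20 log₁₀(2.3019) = 7.24 dB

7.2 dB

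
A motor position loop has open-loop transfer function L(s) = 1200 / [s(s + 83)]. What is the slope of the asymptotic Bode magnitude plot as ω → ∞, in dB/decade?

With 0 zeros and 2 poles, the high-frequency asymptotic slope is 20 × (0 − 2) = -40 dB/decade.

-40 dB/decade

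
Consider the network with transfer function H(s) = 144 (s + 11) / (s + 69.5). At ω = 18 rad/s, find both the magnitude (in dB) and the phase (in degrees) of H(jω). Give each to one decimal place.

|H| = 32.5 dB, ∠H = 44.1°

|j18 + 11| = √(18² + 11²) = 21.1
|j18 + 69.5| = √(18² + 69.5²) = 71.79
|H(j18)| = 144 × 21.1 / 71.79 = 42.312
20 log₁₀(42.312) = 32.53 dB
∠(j18 + 11) = arctan(18/11) = 58.57°
∠(j18 + 69.5) = arctan(18/69.5) = 14.52°
∠H(j18) = 58.57° − 14.52° = 44.05°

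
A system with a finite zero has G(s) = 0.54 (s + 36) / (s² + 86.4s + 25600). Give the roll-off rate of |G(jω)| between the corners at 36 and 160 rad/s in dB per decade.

In this band the factors already past their corner are: zero at 36; net slope = 20 dB/decade.

20 dB/decade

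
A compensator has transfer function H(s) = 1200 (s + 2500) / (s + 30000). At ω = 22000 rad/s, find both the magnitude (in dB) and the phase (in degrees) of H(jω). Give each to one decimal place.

|H| = 57.1 dB, ∠H = 47.3°

|j22000 + 2500| = √(22000² + 2500²) = 2.214e+04
|j22000 + 30000| = √(22000² + 30000²) = 3.72e+04
|H(j22000)| = 1200 × 2.214e+04 / 3.72e+04 = 714.2
20 log₁₀(714.2) = 57.08 dB
∠(j22000 + 2500) = arctan(22000/2500) = 83.52°
∠(j22000 + 30000) = arctan(22000/30000) = 36.25°
∠H(j22000) = 83.52° − 36.25° = 47.26°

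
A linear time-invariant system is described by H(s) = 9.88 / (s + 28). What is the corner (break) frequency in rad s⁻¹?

The single real pole at s = −28 gives a corner at ω = 28 rad s⁻¹.

28 rad s⁻¹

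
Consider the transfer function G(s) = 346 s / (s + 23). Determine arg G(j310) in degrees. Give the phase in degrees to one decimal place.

∠(j310) = 90.00°
∠(j310 + 23) = arctan(310/23) = 85.76°
∠G(j310) = 90.00° − 85.76° = 4.24°

4.2°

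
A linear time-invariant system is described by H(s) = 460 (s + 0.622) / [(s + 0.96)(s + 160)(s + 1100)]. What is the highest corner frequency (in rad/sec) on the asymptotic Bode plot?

Break frequencies occur at each pole and zero magnitude: 0.622 rad/sec, 0.96 rad/sec, 160 rad/sec, 1100 rad/sec.
The highest is 1100 rad/sec.

1100 rad/sec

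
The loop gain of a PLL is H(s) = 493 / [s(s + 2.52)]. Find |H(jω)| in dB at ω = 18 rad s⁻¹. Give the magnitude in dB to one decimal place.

|j18 + 2.52| = √(18² + 2.52²) = 18.18
|j18| = 18
|H(j18)| = 493 / (18.18 × 18) = 1.5069
20 log₁₀(1.5069) = 3.56 dB

3.6 dB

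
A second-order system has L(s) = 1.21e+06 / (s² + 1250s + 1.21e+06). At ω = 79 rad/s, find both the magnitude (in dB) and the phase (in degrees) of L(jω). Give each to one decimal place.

|(j79)² + 1250(j79) + 1.21e+06| = |1.2038e+06 + j98750| = 1.208e+06
|L(j79)| = 1.21e+06 / 1.208e+06 = 1.0018
20 log₁₀(1.0018) = 0.02 dB
∠[(j79)² + 1250(j79) + 1.21e+06] = ∠[1.2038e+06 + j98750] = 4.69°
∠L(j79) = −4.69° = -4.69°

|L| = 0.0 dB, ∠L = -4.7 deg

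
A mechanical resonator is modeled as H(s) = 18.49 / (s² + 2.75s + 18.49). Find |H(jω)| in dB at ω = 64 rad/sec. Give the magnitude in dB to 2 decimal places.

|(j64)² + 2.75(j64) + 18.49| = |-4077.5 + j176| = 4081
|H(j64)| = 18.49 / 4081 = 0.0045304
20 log₁₀(0.0045304) = -46.877 dB

-46.88 dB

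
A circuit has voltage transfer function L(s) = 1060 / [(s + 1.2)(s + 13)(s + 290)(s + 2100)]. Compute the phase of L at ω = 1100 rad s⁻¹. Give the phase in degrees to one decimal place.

-282.1°

∠(j1100 + 1.2) = arctan(1100/1.2) = 89.94°
∠(j1100 + 13) = arctan(1100/13) = 89.32°
∠(j1100 + 290) = arctan(1100/290) = 75.23°
∠(j1100 + 2100) = arctan(1100/2100) = 27.65°
∠L(j1100) = − (89.94° + 89.32° + 75.23° + 27.65°) = -282.14°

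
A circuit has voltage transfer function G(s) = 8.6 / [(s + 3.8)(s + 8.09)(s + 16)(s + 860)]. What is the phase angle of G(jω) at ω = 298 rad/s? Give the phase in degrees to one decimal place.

-283.8°

∠(j298 + 3.8) = arctan(298/3.8) = 89.27°
∠(j298 + 8.09) = arctan(298/8.09) = 88.44°
∠(j298 + 16) = arctan(298/16) = 86.93°
∠(j298 + 860) = arctan(298/860) = 19.11°
∠G(j298) = − (89.27° + 88.44° + 86.93° + 19.11°) = -283.75°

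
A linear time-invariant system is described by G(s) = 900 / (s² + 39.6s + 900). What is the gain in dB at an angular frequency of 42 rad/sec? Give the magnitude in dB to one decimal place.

|(j42)² + 39.6(j42) + 900| = |-864 + j1663.2| = 1874
|G(j42)| = 900 / 1874 = 0.4802
20 log₁₀(0.4802) = -6.37 dB

-6.4 dB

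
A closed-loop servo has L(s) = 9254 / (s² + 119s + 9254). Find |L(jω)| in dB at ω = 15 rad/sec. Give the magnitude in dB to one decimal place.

0.0 dB

|(j15)² + 119(j15) + 9254| = |9029 + j1785| = 9204
|L(j15)| = 9254 / 9204 = 1.0055
20 log₁₀(1.0055) = 0.05 dB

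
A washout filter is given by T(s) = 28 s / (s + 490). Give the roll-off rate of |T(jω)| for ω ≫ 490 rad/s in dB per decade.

0 dB/decade

With 1 zero and 1 pole, the high-frequency asymptotic slope is 20 × (1 − 1) = 0 dB/decade.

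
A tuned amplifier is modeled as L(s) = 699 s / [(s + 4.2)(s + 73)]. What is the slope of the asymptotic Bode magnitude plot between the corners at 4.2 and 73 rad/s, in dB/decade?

In this band the factors already past their corner are: 1 differentiator zero, pole at 4.2; net slope = 0 dB/decade.

0 dB/decade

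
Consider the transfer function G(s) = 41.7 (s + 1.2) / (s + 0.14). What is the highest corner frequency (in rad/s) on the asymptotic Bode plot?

1.2 rad/s

Break frequencies occur at each pole and zero magnitude: 0.14 rad/s, 1.2 rad/s.
The highest is 1.2 rad/s.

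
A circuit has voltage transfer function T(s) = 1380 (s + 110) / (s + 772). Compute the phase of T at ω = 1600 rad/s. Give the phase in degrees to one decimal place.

∠(j1600 + 110) = arctan(1600/110) = 86.07°
∠(j1600 + 772) = arctan(1600/772) = 64.24°
∠T(j1600) = 86.07° − 64.24° = 21.82°

21.8°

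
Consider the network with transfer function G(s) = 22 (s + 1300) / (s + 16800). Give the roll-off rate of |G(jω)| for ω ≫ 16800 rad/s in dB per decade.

With 1 zero and 1 pole, the high-frequency asymptotic slope is 20 × (1 − 1) = 0 dB/decade.

0 dB/decade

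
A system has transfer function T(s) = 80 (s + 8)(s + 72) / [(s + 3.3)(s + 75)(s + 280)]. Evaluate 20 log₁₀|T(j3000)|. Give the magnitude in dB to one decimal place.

|j3000 + 8| = √(3000² + 8²) = 3000
|j3000 + 72| = √(3000² + 72²) = 3001
|j3000 + 3.3| = √(3000² + 3.3²) = 3000
|j3000 + 75| = √(3000² + 75²) = 3001
|j3000 + 280| = √(3000² + 280²) = 3013
|T(j3000)| = 80 × 3000 × 3001 / (3000 × 3001 × 3013) = 0.026551
20 log₁₀(0.026551) = -31.52 dB

-31.5 dB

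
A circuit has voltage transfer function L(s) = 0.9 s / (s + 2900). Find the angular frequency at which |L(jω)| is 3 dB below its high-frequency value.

2900 rad/sec

For a single-pole high-pass, the −3 dB point is at the pole: ω = 2900 rad/sec.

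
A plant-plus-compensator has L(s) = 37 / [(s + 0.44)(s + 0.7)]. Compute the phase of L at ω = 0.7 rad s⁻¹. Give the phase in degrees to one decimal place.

-102.8°

∠(j0.7 + 0.44) = arctan(0.7/0.44) = 57.85°
∠(j0.7 + 0.7) = arctan(0.7/0.7) = 45.00°
∠L(j0.7) = − (57.85° + 45.00°) = -102.85°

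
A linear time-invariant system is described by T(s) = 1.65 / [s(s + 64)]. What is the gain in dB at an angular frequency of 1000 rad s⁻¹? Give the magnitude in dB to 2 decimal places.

|j1000 + 64| = √(1000² + 64²) = 1002
|j1000| = 1000
|T(j1000)| = 1.65 / (1002 × 1000) = 1.6466e-06
20 log₁₀(1.6466e-06) = -115.668 dB

-115.67 dB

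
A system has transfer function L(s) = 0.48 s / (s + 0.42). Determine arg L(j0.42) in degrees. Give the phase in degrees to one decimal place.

45.0°

∠(j0.42) = 90.00°
∠(j0.42 + 0.42) = arctan(0.42/0.42) = 45.00°
∠L(j0.42) = 90.00° − 45.00° = 45.00°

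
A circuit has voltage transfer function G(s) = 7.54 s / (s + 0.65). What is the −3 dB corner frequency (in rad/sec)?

For a single-pole high-pass, the −3 dB point is at the pole: ω = 0.65 rad/sec.

0.65 rad/sec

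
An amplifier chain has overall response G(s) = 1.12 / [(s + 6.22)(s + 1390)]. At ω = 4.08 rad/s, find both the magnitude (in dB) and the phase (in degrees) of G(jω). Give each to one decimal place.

|G| = -79.3 dB, ∠G = -33.4 deg

|j4.08 + 6.22| = √(4.08² + 6.22²) = 7.439
|j4.08 + 1390| = √(4.08² + 1390²) = 1390
|G(j4.08)| = 1.12 / (7.439 × 1390) = 0.00010832
20 log₁₀(0.00010832) = -79.31 dB
∠(j4.08 + 6.22) = arctan(4.08/6.22) = 33.26°
∠(j4.08 + 1390) = arctan(4.08/1390) = 0.17°
∠G(j4.08) = − (33.26° + 0.17°) = -33.43°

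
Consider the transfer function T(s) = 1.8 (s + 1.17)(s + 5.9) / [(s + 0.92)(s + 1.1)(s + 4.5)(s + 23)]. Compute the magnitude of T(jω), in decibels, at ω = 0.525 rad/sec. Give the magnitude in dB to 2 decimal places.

-19.86 dB

|j0.525 + 1.17| = √(0.525² + 1.17²) = 1.282
|j0.525 + 5.9| = √(0.525² + 5.9²) = 5.923
|j0.525 + 0.92| = √(0.525² + 0.92²) = 1.059
|j0.525 + 1.1| = √(0.525² + 1.1²) = 1.219
|j0.525 + 4.5| = √(0.525² + 4.5²) = 4.531
|j0.525 + 23| = √(0.525² + 23²) = 23.01
|T(j0.525)| = 1.8 × 1.282 × 5.923 / (1.059 × 1.219 × 4.531 × 23.01) = 0.1016
20 log₁₀(0.1016) = -19.862 dB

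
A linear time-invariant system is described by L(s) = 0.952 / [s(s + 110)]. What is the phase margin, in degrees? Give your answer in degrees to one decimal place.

Gain crossover: |L(jω)| = 1 at ω ≈ 0.00865 rad/sec.
∠L(j0.00865) = −90° − arctan(0.00865/110) ≈ -90.00°
PM = 180° + (-90.00°) = 90.00°

90.0°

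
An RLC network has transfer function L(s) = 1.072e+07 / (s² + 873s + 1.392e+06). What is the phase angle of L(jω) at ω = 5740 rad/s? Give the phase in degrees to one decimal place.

-171.0°

∠[(j5740)² + 873(j5740) + 1.392e+06] = ∠[-3.1556e+07 + j5.011e+06] = 170.98°
∠L(j5740) = −170.98° = -170.98°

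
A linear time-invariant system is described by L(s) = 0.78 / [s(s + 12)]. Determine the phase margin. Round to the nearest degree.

90°

Gain crossover: |L(jω)| = 1 at ω ≈ 0.065 rad/sec.
∠L(j0.065) = −90° − arctan(0.065/12) ≈ -90.31°
PM = 180° + (-90.31°) = 89.69°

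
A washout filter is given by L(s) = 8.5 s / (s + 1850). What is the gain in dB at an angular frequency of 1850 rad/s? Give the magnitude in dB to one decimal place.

|j1850| = 1850
|j1850 + 1850| = √(1850² + 1850²) = 2616
|L(j1850)| = 8.5 × 1850 / 2616 = 6.0104
20 log₁₀(6.0104) = 15.58 dB

15.6 dB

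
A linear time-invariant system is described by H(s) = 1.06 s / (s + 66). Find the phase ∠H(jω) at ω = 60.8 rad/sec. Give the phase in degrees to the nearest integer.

47 deg

∠(j60.8) = 90.00°
∠(j60.8 + 66) = arctan(60.8/66) = 42.65°
∠H(j60.8) = 90.00° − 42.65° = 47.35°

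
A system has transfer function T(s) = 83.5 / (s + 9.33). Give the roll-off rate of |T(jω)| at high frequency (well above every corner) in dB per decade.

-20 dB/decade

With 0 zeros and 1 pole, the high-frequency asymptotic slope is 20 × (0 − 1) = -20 dB/decade.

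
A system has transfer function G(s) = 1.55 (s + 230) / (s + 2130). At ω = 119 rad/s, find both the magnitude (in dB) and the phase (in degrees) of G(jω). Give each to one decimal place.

|G| = -14.5 dB, ∠G = 24.2 deg

|j119 + 230| = √(119² + 230²) = 259
|j119 + 2130| = √(119² + 2130²) = 2133
|G(j119)| = 1.55 × 259 / 2133 = 0.18815
20 log₁₀(0.18815) = -14.51 dB
∠(j119 + 230) = arctan(119/230) = 27.36°
∠(j119 + 2130) = arctan(119/2130) = 3.20°
∠G(j119) = 27.36° − 3.20° = 24.16°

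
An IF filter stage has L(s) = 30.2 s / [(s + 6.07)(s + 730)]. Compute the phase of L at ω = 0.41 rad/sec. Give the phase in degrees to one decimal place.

∠(j0.41) = 90.00°
∠(j0.41 + 6.07) = arctan(0.41/6.07) = 3.86°
∠(j0.41 + 730) = arctan(0.41/730) = 0.03°
∠L(j0.41) = 90.00° − (3.86° + 0.03°) = 86.10°

86.1 deg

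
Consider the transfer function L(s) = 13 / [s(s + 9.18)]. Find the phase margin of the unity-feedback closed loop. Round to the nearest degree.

81°

Gain crossover: |L(jω)| = 1 at ω ≈ 1.4 rad/s.
∠L(j1.4) = −90° − arctan(1.4/9.18) ≈ -98.67°
PM = 180° + (-98.67°) = 81.33°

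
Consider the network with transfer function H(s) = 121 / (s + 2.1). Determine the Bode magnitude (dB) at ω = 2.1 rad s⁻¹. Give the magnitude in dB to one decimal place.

32.2 dB

|j2.1 + 2.1| = √(2.1² + 2.1²) = 2.97
|H(j2.1)| = 121 / 2.97 = 40.743
20 log₁₀(40.743) = 32.20 dB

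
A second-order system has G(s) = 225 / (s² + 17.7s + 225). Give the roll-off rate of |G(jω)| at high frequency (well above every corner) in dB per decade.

-40 dB/decade

With 0 zeros and 2 poles, the high-frequency asymptotic slope is 20 × (0 − 2) = -40 dB/decade.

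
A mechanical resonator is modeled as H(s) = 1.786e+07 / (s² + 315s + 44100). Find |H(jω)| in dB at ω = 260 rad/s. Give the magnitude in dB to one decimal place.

46.4 dB

|(j260)² + 315(j260) + 44100| = |-23500 + j81900| = 8.52e+04
|H(j260)| = 1.786e+07 / 8.52e+04 = 209.61
20 log₁₀(209.61) = 46.43 dB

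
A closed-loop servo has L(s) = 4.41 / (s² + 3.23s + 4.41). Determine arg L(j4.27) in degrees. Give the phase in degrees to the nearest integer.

∠[(j4.27)² + 3.23(j4.27) + 4.41] = ∠[-13.823 + j13.792] = 135.06°
∠L(j4.27) = −135.06° = -135.06°

-135°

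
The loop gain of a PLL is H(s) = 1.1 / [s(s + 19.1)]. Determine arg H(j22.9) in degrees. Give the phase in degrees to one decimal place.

∠(j22.9 + 19.1) = arctan(22.9/19.1) = 50.17°
∠(j22.9) = 90.00°
∠H(j22.9) = − (50.17° + 90.00°) = -140.17°

-140.2°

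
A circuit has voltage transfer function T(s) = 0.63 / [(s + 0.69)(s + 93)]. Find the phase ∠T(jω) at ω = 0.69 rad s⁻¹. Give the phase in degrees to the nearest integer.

-45°

∠(j0.69 + 0.69) = arctan(0.69/0.69) = 45.00°
∠(j0.69 + 93) = arctan(0.69/93) = 0.43°
∠T(j0.69) = − (45.00° + 0.43°) = -45.43°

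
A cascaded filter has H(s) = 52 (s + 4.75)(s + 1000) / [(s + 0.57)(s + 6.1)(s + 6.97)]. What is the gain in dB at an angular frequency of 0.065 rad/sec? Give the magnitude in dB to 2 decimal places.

|j0.065 + 4.75| = √(0.065² + 4.75²) = 4.75
|j0.065 + 1000| = √(0.065² + 1000²) = 1000
|j0.065 + 0.57| = √(0.065² + 0.57²) = 0.5737
|j0.065 + 6.1| = √(0.065² + 6.1²) = 6.1
|j0.065 + 6.97| = √(0.065² + 6.97²) = 6.97
|H(j0.065)| = 52 × 4.75 × 1000 / (0.5737 × 6.1 × 6.97) = 10126
20 log₁₀(10126) = 80.109 dB

80.11 dB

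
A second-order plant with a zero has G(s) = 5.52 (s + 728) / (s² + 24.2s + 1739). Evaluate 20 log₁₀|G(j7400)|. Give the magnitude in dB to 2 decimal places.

-62.50 dB

|j7400 + 728| = √(7400² + 728²) = 7436
|(j7400)² + 24.2(j7400) + 1739| = |-5.4758e+07 + j1.7908e+05| = 5.476e+07
|G(j7400)| = 5.52 × 7436 / 5.476e+07 = 0.00074957
20 log₁₀(0.00074957) = -62.504 dB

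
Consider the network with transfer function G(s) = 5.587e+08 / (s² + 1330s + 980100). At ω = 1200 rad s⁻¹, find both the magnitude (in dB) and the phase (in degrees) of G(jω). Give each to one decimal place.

|(j1200)² + 1330(j1200) + 980100| = |-4.599e+05 + j1.596e+06| = 1.661e+06
|G(j1200)| = 5.587e+08 / 1.661e+06 = 336.38
20 log₁₀(336.38) = 50.54 dB
∠[(j1200)² + 1330(j1200) + 980100] = ∠[-4.599e+05 + j1.596e+06] = 106.07°
∠G(j1200) = −106.07° = -106.07°

|G| = 50.5 dB, ∠G = -106.1 deg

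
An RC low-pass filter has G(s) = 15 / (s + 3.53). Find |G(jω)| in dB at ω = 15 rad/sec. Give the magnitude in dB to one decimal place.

-0.2 dB

|j15 + 3.53| = √(15² + 3.53²) = 15.41
|G(j15)| = 15 / 15.41 = 0.97341
20 log₁₀(0.97341) = -0.23 dB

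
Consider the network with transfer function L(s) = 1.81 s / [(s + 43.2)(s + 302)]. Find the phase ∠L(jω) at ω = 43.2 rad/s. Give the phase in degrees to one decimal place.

∠(j43.2) = 90.00°
∠(j43.2 + 43.2) = arctan(43.2/43.2) = 45.00°
∠(j43.2 + 302) = arctan(43.2/302) = 8.14°
∠L(j43.2) = 90.00° − (45.00° + 8.14°) = 36.86°

36.9°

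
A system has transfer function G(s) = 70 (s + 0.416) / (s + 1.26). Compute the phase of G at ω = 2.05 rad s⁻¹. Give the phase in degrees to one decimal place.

∠(j2.05 + 0.416) = arctan(2.05/0.416) = 78.53°
∠(j2.05 + 1.26) = arctan(2.05/1.26) = 58.42°
∠G(j2.05) = 78.53° − 58.42° = 20.11°

20.1 deg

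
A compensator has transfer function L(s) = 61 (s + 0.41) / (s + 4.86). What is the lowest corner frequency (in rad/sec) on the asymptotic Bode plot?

0.41 rad/sec

Break frequencies occur at each pole and zero magnitude: 0.41 rad/sec, 4.86 rad/sec.
The lowest is 0.41 rad/sec.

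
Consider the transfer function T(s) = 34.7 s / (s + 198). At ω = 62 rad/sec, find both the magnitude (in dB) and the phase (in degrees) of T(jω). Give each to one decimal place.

|j62| = 62
|j62 + 198| = √(62² + 198²) = 207.5
|T(j62)| = 34.7 × 62 / 207.5 = 10.369
20 log₁₀(10.369) = 20.31 dB
∠(j62) = 90.00°
∠(j62 + 198) = arctan(62/198) = 17.39°
∠T(j62) = 90.00° − 17.39° = 72.61°

|T| = 20.3 dB, ∠T = 72.6°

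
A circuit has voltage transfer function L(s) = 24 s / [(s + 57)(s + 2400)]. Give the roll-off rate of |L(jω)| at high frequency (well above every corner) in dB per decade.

-20 dB/decade

With 1 zero and 2 poles, the high-frequency asymptotic slope is 20 × (1 − 2) = -20 dB/decade.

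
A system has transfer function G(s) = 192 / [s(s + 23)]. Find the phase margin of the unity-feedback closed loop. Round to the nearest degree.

71°

Gain crossover: |G(jω)| = 1 at ω ≈ 7.9 rad/sec.
∠G(j7.9) = −90° − arctan(7.9/23) ≈ -108.95°
PM = 180° + (-108.95°) = 71.05°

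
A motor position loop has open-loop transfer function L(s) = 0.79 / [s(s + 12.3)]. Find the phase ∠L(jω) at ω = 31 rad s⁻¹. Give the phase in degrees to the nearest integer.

-158°

∠(j31 + 12.3) = arctan(31/12.3) = 68.36°
∠(j31) = 90.00°
∠L(j31) = − (68.36° + 90.00°) = -158.36°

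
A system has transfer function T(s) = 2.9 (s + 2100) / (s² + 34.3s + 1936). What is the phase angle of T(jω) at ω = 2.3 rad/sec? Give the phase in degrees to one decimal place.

-2.3°

∠(j2.3 + 2100) = arctan(2.3/2100) = 0.06°
∠[(j2.3)² + 34.3(j2.3) + 1936] = ∠[1930.7 + j78.89] = 2.34°
∠T(j2.3) = 0.06° − 2.34° = -2.28°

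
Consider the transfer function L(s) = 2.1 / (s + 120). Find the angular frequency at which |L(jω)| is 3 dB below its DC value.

For a single-pole low-pass, the −3 dB point is at the pole: ω = 120 rad/s.

120 rad/s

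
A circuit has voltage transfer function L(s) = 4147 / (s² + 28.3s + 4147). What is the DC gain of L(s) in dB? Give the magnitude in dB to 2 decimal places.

0.00 dB

L(0) = 4147 / 4147 = 1
20 log₁₀(1) = 0.000 dB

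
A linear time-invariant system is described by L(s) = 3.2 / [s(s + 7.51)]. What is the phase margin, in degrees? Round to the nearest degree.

87°

Gain crossover: |L(jω)| = 1 at ω ≈ 0.425 rad/sec.
∠L(j0.425) = −90° − arctan(0.425/7.51) ≈ -93.24°
PM = 180° + (-93.24°) = 86.76°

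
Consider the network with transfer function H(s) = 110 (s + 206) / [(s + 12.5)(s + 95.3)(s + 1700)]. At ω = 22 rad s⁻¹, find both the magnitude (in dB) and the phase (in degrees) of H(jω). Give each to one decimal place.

|H| = -45.3 dB, ∠H = -68.0°

|j22 + 206| = √(22² + 206²) = 207.2
|j22 + 12.5| = √(22² + 12.5²) = 25.3
|j22 + 95.3| = √(22² + 95.3²) = 97.81
|j22 + 1700| = √(22² + 1700²) = 1700
|H(j22)| = 110 × 207.2 / (25.3 × 97.81 × 1700) = 0.0054162
20 log₁₀(0.0054162) = -45.33 dB
∠(j22 + 206) = arctan(22/206) = 6.10°
∠(j22 + 12.5) = arctan(22/12.5) = 60.40°
∠(j22 + 95.3) = arctan(22/95.3) = 13.00°
∠(j22 + 1700) = arctan(22/1700) = 0.74°
∠H(j22) = 6.10° − (60.40° + 13.00° + 0.74°) = -68.04°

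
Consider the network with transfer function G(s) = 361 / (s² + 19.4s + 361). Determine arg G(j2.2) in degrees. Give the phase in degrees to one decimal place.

∠[(j2.2)² + 19.4(j2.2) + 361] = ∠[356.16 + j42.68] = 6.83°
∠G(j2.2) = −6.83° = -6.83°

-6.8°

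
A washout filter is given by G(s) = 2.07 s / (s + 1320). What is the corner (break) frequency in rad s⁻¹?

The single real pole at s = −1320 gives a corner at ω = 1320 rad s⁻¹.

1320 rad s⁻¹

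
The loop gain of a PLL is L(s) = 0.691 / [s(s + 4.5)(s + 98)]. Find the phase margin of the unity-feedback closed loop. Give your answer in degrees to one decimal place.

Gain crossover: |L(jω)| = 1 at ω ≈ 0.00157 rad/sec.
∠L(j0.00157) = −90° − arctan(0.00157/4.5) − arctan(0.00157/98) ≈ -90.02°
PM = 180° + (-90.02°) = 89.98°

90.0°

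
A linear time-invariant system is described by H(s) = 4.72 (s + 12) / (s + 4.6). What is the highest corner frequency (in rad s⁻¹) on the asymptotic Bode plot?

Break frequencies occur at each pole and zero magnitude: 4.6 rad s⁻¹, 12 rad s⁻¹.
The highest is 12 rad s⁻¹.

12 rad s⁻¹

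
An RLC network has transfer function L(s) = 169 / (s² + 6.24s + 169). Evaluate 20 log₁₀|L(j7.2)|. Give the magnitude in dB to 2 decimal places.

|(j7.2)² + 6.24(j7.2) + 169| = |117.16 + j44.928| = 125.5
|L(j7.2)| = 169 / 125.5 = 1.3468
20 log₁₀(1.3468) = 2.586 dB

2.59 dB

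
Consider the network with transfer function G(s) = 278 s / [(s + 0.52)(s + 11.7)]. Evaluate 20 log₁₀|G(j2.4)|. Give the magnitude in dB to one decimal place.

27.1 dB

|j2.4| = 2.4
|j2.4 + 0.52| = √(2.4² + 0.52²) = 2.456
|j2.4 + 11.7| = √(2.4² + 11.7²) = 11.94
|G(j2.4)| = 278 × 2.4 / (2.456 × 11.94) = 22.748
20 log₁₀(22.748) = 27.14 dB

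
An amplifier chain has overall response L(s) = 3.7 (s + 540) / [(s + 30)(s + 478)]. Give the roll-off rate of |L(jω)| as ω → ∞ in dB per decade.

-20 dB/decade

With 1 zero and 2 poles, the high-frequency asymptotic slope is 20 × (1 − 2) = -20 dB/decade.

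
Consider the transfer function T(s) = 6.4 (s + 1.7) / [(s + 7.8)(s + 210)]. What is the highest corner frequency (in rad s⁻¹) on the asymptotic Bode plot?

Break frequencies occur at each pole and zero magnitude: 1.7 rad s⁻¹, 7.8 rad s⁻¹, 210 rad s⁻¹.
The highest is 210 rad s⁻¹.

210 rad s⁻¹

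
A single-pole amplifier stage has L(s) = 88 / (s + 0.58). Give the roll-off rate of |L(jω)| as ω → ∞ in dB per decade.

-20 dB/decade

With 0 zeros and 1 pole, the high-frequency asymptotic slope is 20 × (0 − 1) = -20 dB/decade.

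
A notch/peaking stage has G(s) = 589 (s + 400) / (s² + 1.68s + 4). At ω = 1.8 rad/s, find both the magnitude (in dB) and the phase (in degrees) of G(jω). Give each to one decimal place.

|G| = 97.6 dB, ∠G = -75.6°

|j1.8 + 400| = √(1.8² + 400²) = 400
|(j1.8)² + 1.68(j1.8) + 4| = |0.76 + j3.024| = 3.118
|G(j1.8)| = 589 × 400 / 3.118 = 75561
20 log₁₀(75561) = 97.57 dB
∠(j1.8 + 400) = arctan(1.8/400) = 0.26°
∠[(j1.8)² + 1.68(j1.8) + 4] = ∠[0.76 + j3.024] = 75.89°
∠G(j1.8) = 0.26° − 75.89° = -75.63°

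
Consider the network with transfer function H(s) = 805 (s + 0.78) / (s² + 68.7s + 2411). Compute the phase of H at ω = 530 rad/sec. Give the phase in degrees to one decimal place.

∠(j530 + 0.78) = arctan(530/0.78) = 89.92°
∠[(j530)² + 68.7(j530) + 2411] = ∠[-2.7849e+05 + j36411] = 172.55°
∠H(j530) = 89.92° − 172.55° = -82.64°

-82.6°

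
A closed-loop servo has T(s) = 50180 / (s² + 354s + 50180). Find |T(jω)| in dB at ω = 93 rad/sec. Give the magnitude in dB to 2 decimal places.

|(j93)² + 354(j93) + 50180| = |41531 + j32922| = 5.3e+04
|T(j93)| = 50180 / 5.3e+04 = 0.94685
20 log₁₀(0.94685) = -0.474 dB

-0.47 dB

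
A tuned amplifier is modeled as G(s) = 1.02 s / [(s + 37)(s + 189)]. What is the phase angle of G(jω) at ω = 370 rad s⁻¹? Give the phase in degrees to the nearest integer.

∠(j370) = 90.00°
∠(j370 + 37) = arctan(370/37) = 84.29°
∠(j370 + 189) = arctan(370/189) = 62.94°
∠G(j370) = 90.00° − (84.29° + 62.94°) = -57.23°

-57°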